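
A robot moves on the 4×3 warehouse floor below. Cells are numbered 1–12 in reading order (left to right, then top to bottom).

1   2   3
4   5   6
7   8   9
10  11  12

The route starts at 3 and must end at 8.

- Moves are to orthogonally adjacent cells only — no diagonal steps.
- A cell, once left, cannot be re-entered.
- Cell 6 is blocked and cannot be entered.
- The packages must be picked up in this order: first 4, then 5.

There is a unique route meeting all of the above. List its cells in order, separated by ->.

3 -> 2 -> 1 -> 4 -> 5 -> 8

The waypoints must appear in the order 4, 5, with no cell reused.
Route from 3: 2× left (reaching 1), down to 4, right to 5, down to 8 — 5 moves in all.
Check: order respected (4 at step 3, 5 at step 4).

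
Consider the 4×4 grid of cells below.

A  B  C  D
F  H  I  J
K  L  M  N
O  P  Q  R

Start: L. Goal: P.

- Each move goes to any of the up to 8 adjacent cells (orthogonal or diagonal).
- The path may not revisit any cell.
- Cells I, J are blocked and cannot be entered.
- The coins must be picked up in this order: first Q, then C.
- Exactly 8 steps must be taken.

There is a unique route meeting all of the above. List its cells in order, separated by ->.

The waypoints must appear in the order Q, C, with no cell reused.
Route from L: down-right to Q, up to M, up-left to H, up-right to C, left to B, down-left to F, down to K, down-right to P — 8 moves in all.
Check: order respected (Q at step 1, C at step 4); 8 moves as required.

L -> Q -> M -> H -> C -> B -> F -> K -> P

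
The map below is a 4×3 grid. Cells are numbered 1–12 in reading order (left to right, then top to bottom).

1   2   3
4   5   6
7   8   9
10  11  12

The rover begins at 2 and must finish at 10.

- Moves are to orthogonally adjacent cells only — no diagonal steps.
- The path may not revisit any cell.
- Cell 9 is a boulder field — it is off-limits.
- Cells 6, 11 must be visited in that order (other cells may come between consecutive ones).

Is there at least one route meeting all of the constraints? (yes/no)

yes

One route that works: 2 → 3 → 6 → 5 → 8 → 11 → 10.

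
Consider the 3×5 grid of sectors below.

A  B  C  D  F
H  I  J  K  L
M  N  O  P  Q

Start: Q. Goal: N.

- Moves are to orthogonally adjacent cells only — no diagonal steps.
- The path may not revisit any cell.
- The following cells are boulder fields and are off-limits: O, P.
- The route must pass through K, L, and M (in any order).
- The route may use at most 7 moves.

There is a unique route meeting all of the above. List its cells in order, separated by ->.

The 7-move cap with required stops at K, L, M leaves no slack for detours.
Route from Q: up to L, 4× left (reaching H), down to M, right to N — 7 moves in all.
Check: all required cells visited; 7 ≤ 7 moves.

Q -> L -> K -> J -> I -> H -> M -> N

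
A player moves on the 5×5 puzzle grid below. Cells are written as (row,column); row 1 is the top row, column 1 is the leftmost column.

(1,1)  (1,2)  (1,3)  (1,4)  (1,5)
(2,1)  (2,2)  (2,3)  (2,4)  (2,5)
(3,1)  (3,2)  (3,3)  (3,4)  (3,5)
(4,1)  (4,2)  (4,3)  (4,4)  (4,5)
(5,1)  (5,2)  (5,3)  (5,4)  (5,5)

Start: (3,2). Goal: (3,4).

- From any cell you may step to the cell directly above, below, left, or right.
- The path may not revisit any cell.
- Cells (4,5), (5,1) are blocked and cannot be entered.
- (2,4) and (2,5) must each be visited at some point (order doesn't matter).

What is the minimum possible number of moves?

Any route passes through (2,4) and (2,5) in some order between (3,2) and (3,4). Summing Manhattan distances along each leg and taking the cheapest ordering ((3,2) → (2,5) → (2,4) → (3,4)) gives a lower bound of 4 + 1 + 1 = 6 moves.
A route of 6 moves achieves this: (3,2) → (2,2) → (2,3) → (2,4) → (2,5) → (3,5) → (3,4).
Since 6 matches the lower bound, it is optimal.

6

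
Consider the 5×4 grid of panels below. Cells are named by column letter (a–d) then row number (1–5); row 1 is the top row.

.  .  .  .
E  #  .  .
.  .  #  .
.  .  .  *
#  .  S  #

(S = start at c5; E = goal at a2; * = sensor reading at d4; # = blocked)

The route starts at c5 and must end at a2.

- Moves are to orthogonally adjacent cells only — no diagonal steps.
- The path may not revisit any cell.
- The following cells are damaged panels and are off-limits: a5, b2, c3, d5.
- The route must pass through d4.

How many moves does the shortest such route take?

9

Any route passes through d4 somewhere between c5 and a2. Summing Manhattan distances along the two legs (c5 → d4 → a2) gives a lower bound of 2 + 5 = 7 moves.
The shortest route satisfying every rule uses 9 moves: c5 → c4 → d4 → d3 → d2 → d1 → c1 → b1 → a1 → a2.
The no-revisit rule (legs can't share cells) pushes the minimum above the 7-move bound; an exhaustive check rules out every length from 7 to 8, leaving 9 as the minimum.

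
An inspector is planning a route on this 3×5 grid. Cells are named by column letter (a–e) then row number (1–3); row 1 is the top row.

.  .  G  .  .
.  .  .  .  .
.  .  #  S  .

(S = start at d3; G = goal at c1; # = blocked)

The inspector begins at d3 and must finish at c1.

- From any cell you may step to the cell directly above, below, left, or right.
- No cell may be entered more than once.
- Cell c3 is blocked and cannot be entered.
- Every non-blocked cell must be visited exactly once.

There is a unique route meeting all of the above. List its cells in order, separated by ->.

d3 -> e3 -> e2 -> e1 -> d1 -> d2 -> c2 -> b2 -> b3 -> a3 -> a2 -> a1 -> b1 -> c1

Need to visit all 14 open cells exactly once, starting at d3 and ending at c1.
Cell a1 has only two open neighbours (a2 and b1), so the path must pass straight through it: one of those is the cell it's entered from and the other is where it exits.
Route from d3: right 1 to e3, up 2 to e1, left 1 to d1, down 1 to d2, left 2 to b2, down 1 to b3, left 1 to a3, up 2 to a1, right 2 to c1 — 13 moves in all.
Check: all 14 open cells covered.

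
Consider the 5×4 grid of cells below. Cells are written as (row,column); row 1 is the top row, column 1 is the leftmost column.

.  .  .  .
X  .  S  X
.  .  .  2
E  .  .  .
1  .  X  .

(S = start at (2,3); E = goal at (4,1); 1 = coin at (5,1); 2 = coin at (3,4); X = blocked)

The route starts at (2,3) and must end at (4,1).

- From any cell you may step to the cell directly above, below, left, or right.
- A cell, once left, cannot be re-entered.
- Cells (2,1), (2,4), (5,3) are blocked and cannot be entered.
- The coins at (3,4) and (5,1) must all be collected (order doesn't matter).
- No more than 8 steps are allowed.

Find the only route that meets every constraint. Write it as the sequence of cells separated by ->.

The 8-move cap with required stops at (3,4), (5,1) leaves no slack for detours.
Route from (2,3): down to (3,3), right to (3,4), down to (4,4), 2× left (reaching (4,2)), down to (5,2), left to (5,1), up to (4,1) — 8 moves in all.
Check: all required cells visited; 8 ≤ 8 moves.

(2,3) -> (3,3) -> (3,4) -> (4,4) -> (4,3) -> (4,2) -> (5,2) -> (5,1) -> (4,1)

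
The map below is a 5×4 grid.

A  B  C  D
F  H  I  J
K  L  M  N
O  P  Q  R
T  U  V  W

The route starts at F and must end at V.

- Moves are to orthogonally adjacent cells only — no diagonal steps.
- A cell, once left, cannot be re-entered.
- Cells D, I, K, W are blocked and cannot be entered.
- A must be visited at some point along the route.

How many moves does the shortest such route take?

Any route passes through A somewhere between F and V. Summing Manhattan distances along the two legs (F → A → V) gives a lower bound of 1 + 6 = 7 moves.
A route of 7 moves achieves this: F → A → B → H → L → P → U → V.
Since 7 matches the lower bound, it is optimal.

7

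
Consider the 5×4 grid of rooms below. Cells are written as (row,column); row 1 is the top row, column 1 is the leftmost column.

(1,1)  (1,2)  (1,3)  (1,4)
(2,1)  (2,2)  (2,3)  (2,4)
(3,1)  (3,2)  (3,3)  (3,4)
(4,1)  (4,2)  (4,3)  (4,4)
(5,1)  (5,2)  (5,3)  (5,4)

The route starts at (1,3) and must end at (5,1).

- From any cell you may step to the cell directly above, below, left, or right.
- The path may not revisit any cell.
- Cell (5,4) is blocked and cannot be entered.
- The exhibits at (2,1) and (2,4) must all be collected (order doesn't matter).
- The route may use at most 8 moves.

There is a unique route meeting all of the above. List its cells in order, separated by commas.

Any route must reach (2,1) and (2,4) and still end at (5,1) within 8 moves, so the order of the required stops is forced.
Route from (1,3): right to (1,4), down to (2,4), 3× left (reaching (2,1)), 3× down (reaching (5,1)) — 8 moves in all.
Check: all required cells visited; 8 ≤ 8 moves.

(1,3), (1,4), (2,4), (2,3), (2,2), (2,1), (3,1), (4,1), (5,1)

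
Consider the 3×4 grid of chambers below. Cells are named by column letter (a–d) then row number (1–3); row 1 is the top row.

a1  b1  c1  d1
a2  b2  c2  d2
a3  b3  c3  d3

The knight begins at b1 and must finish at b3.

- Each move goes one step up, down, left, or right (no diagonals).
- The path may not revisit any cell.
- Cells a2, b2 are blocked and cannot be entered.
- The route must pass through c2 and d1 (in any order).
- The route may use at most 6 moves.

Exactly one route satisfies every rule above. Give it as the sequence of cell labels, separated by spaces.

b1 c1 d1 d2 c2 c3 b3

Any route must reach c2 and d1 and still end at b3 within 6 moves, so the order of the required stops is forced.
Route from b1: right 2 to d1, down 1 to d2, left 1 to c2, down 1 to c3, left 1 to b3 — 6 moves in all.
Check: all required cells visited; 6 ≤ 6 moves.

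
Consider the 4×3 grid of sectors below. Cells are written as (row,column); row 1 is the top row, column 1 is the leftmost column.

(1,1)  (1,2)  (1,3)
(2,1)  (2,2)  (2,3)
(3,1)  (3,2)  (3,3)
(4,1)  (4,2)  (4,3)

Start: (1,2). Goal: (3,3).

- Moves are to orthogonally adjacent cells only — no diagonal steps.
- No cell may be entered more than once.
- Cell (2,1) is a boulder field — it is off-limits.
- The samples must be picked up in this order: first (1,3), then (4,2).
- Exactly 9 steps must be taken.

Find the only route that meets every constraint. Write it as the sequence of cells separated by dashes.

The waypoints must appear in the order (1,3), (4,2), with no cell reused.
Route from (1,2): right to (1,3), down to (2,3), left to (2,2), down to (3,2), left to (3,1), down to (4,1), 2× right (reaching (4,3)), up to (3,3) — 9 moves in all.
Check: order respected ((1,3) at step 1, (4,2) at step 7); 9 moves as required.

(1,2) - (1,3) - (2,3) - (2,2) - (3,2) - (3,1) - (4,1) - (4,2) - (4,3) - (3,3)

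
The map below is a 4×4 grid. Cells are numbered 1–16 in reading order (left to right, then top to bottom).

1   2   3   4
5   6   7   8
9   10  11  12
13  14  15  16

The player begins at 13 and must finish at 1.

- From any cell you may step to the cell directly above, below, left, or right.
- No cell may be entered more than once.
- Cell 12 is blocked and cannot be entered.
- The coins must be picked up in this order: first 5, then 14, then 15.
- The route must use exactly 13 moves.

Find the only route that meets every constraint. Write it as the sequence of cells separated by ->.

The waypoints must appear in the order 5, 14, 15, with no cell reused.
Route from 13: 2× up (reaching 5), right to 6, 2× down (reaching 14), right to 15, 2× up (reaching 7), right to 8, up to 4, 3× left (reaching 1) — 13 moves in all.
Check: order respected (5 at step 2, 14 at step 5, 15 at step 6); 13 moves as required.

13 -> 9 -> 5 -> 6 -> 10 -> 14 -> 15 -> 11 -> 7 -> 8 -> 4 -> 3 -> 2 -> 1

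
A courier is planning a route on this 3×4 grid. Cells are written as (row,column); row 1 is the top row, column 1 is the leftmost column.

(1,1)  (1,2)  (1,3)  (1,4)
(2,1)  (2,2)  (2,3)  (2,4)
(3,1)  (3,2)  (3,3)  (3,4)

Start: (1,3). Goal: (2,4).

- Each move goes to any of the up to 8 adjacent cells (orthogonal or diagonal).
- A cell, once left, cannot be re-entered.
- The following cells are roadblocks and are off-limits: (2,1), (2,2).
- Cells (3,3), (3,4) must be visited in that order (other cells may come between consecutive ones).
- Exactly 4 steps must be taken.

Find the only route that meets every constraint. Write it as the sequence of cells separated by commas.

The waypoints must appear in the order (3,3), (3,4), with no cell reused.
Route from (1,3): down 2 to (3,3), right 1 to (3,4), up 1 to (2,4) — 4 moves in all.
Check: order respected ((3,3) at step 2, (3,4) at step 3); 4 moves as required.

(1,3), (2,3), (3,3), (3,4), (2,4)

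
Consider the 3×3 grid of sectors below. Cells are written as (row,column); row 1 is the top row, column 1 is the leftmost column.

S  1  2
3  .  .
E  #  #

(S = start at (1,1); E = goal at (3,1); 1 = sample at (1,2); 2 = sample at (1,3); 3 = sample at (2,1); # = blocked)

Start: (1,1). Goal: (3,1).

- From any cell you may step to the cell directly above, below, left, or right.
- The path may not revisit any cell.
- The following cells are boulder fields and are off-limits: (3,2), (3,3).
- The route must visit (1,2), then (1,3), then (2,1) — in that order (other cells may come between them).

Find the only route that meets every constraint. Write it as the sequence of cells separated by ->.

(1,1) -> (1,2) -> (1,3) -> (2,3) -> (2,2) -> (2,1) -> (3,1)

The waypoints must appear in the order (1,2), (1,3), (2,1), with no cell reused.
Route from (1,1): right 2 to (1,3), down 1 to (2,3), left 2 to (2,1), down 1 to (3,1) — 6 moves in all.
Check: order respected (1 at step 1, 2 at step 2, 3 at step 5).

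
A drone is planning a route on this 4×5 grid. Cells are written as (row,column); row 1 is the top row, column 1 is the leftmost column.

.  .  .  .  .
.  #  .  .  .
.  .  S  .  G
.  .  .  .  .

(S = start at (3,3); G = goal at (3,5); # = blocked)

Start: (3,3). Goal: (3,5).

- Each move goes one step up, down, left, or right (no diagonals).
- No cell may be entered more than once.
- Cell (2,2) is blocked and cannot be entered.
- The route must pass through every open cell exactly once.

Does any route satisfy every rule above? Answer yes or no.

Colour the cells like a checkerboard: each orthogonal step flips colour, so a Hamiltonian route alternates colours. Here there are 9 cells of one colour and 10 of the other, with start on the same colour as the goal — the counts and endpoints can't be arranged into an alternating sequence of length 19, so no Hamiltonian route exists.

no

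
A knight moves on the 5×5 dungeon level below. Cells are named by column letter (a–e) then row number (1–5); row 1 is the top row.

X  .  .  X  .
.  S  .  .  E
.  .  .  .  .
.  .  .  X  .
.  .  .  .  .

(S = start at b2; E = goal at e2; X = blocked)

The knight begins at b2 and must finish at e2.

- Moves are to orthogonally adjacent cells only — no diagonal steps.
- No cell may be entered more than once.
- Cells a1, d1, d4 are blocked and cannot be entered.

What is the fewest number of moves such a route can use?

The Manhattan distance from b2 to e2 is |2−2| + |2−5| = 3, so at least 3 moves are needed.
A route of 3 moves achieves this: b2 → c2 → d2 → e2.
Since 3 matches the lower bound, it is optimal.

3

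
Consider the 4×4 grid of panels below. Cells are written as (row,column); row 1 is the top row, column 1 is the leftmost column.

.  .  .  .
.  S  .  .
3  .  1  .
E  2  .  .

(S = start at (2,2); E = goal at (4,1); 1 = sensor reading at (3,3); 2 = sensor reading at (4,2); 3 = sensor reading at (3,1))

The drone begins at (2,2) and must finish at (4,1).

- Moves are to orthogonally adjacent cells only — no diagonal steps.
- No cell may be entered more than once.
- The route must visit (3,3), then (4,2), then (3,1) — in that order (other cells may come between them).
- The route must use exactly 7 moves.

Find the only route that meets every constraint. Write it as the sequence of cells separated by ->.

(2,2) -> (2,3) -> (3,3) -> (4,3) -> (4,2) -> (3,2) -> (3,1) -> (4,1)

The waypoints must appear in the order (3,3), (4,2), (3,1), with no cell reused.
Route from (2,2): right 1 to (2,3), down 2 to (4,3), left 1 to (4,2), up 1 to (3,2), left 1 to (3,1), down 1 to (4,1) — 7 moves in all.
Check: order respected (1 at step 2, 2 at step 4, 3 at step 6); 7 moves as required.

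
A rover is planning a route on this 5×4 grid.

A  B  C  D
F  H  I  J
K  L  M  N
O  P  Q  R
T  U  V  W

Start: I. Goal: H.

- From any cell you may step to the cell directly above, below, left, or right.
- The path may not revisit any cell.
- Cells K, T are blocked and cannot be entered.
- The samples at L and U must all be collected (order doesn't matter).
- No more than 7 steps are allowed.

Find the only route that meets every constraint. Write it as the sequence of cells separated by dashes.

I - M - Q - V - U - P - L - H

Any route must reach L and U and still end at H within 7 moves, so the order of the required stops is forced.
Route from I: down 3 to V, left 1 to U, up 3 to H — 7 moves in all.
Check: all required cells visited; 7 ≤ 7 moves.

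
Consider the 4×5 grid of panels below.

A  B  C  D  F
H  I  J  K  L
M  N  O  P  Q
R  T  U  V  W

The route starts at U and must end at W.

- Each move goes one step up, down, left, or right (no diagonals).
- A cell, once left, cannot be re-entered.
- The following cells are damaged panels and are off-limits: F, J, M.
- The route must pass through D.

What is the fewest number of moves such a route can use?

10

Any route passes through D somewhere between U and W. Summing Manhattan distances along the two legs (U → D → W) gives a lower bound of 4 + 4 = 8 moves.
The shortest route satisfying every rule uses 10 moves: U → O → N → I → B → C → D → K → P → V → W.
The bound of 8 isn't tight here; checking systematically, no route of length 8 through 9 satisfies every constraint, so 10 is the minimum.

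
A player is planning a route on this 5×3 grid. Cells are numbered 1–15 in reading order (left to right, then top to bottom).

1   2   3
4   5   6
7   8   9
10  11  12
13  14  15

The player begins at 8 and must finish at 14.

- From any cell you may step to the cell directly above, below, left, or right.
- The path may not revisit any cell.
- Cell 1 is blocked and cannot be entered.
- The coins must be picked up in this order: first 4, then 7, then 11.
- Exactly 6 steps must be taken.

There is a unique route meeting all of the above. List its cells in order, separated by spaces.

8 5 4 7 10 11 14

The waypoints must appear in the order 4, 7, 11, with no cell reused.
Route from 8: up 1 to 5, left 1 to 4, down 2 to 10, right 1 to 11, down 1 to 14 — 6 moves in all.
Check: order respected (4 at step 2, 7 at step 3, 11 at step 5); 6 moves as required.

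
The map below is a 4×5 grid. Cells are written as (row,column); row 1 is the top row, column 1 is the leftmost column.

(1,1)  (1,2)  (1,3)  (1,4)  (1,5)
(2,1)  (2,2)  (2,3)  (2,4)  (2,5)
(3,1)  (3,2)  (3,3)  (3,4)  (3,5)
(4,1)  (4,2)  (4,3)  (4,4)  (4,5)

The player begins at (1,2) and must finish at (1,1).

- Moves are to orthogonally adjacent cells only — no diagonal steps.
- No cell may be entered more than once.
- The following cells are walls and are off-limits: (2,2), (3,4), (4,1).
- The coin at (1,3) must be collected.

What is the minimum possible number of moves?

Any route passes through (1,3) somewhere between (1,2) and (1,1). Summing Manhattan distances along the two legs ((1,2) → (1,3) → (1,1)) gives a lower bound of 1 + 2 = 3 moves.
The shortest route satisfying every rule uses 7 moves: (1,2) → (1,3) → (2,3) → (3,3) → (3,2) → (3,1) → (2,1) → (1,1).
The no-revisit rule (legs can't share cells) pushes the minimum above the 3-move bound; an exhaustive check rules out every length from 3 to 6 (on a 4-connected grid the length of any start-to-goal walk has the same parity as the Manhattan bound, so only lengths 3, 5, 7, … need checking), leaving 7 as the minimum.

7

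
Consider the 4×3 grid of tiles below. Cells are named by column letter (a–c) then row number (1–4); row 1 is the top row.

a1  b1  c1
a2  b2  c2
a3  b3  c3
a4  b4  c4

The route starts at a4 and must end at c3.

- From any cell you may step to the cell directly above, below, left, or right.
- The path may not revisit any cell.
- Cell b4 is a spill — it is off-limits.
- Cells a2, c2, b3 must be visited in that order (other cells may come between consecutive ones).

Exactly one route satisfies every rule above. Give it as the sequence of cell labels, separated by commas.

The waypoints must appear in the order a2, c2, b3, with no cell reused.
Route from a4: up 3 to a1, right 2 to c1, down 1 to c2, left 1 to b2, down 1 to b3, right 1 to c3 — 9 moves in all.
Check: order respected (a2 at step 2, c2 at step 6, b3 at step 8).

a4, a3, a2, a1, b1, c1, c2, b2, b3, c3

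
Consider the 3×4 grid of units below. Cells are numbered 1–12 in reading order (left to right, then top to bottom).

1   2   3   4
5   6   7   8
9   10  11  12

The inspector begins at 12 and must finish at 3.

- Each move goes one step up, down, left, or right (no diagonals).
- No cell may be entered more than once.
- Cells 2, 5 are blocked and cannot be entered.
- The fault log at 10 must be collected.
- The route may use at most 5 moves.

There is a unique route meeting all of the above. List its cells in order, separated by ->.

The 5-move cap with required stops at 10 leaves no slack for detours.
Route from 12: 2× left (reaching 10), up to 6, right to 7, up to 3 — 5 moves in all.
Check: all required cells visited; 5 ≤ 5 moves.

12 -> 11 -> 10 -> 6 -> 7 -> 3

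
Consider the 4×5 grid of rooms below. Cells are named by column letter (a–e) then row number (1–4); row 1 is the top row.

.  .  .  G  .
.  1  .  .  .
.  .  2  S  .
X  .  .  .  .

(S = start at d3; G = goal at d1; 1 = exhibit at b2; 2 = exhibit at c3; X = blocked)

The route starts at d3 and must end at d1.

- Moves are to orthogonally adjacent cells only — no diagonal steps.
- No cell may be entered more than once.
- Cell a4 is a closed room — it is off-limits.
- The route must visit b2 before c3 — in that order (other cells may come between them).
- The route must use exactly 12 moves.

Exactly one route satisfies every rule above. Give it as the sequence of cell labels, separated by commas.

The waypoints must appear in the order b2, c3, with no cell reused.
Route from d3: up 1 to d2, left 2 to b2, down 1 to b3, right 1 to c3, down 1 to c4, right 2 to e4, up 3 to e1, left 1 to d1 — 12 moves in all.
Check: order respected (1 at step 3, 2 at step 5); 12 moves as required.

d3, d2, c2, b2, b3, c3, c4, d4, e4, e3, e2, e1, d1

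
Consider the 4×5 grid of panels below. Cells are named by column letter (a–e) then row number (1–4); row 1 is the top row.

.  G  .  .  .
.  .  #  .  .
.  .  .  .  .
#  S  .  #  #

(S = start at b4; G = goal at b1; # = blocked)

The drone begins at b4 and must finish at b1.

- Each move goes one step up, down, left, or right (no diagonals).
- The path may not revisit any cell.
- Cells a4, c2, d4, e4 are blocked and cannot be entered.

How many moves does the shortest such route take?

3

The Manhattan distance from b4 to b1 is |4−1| + |2−2| = 3, so at least 3 moves are needed.
A route of 3 moves achieves this: b4 → b3 → b2 → b1.
Since 3 matches the lower bound, it is optimal.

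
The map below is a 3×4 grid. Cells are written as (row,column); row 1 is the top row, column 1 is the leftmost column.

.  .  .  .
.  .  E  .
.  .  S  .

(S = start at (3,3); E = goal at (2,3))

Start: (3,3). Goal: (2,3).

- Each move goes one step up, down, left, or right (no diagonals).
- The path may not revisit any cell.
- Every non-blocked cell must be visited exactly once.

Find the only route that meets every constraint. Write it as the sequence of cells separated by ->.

(3,3) -> (3,4) -> (2,4) -> (1,4) -> (1,3) -> (1,2) -> (1,1) -> (2,1) -> (3,1) -> (3,2) -> (2,2) -> (2,3)

Need to visit all 12 open cells exactly once, starting at (3,3) and ending at (2,3).
Cell (1,4) has only two open neighbours ((2,4) and (1,3)), so the path must pass straight through it: one of those is the cell it's entered from and the other is where it exits.
Route from (3,3): right to (3,4), 2× up (reaching (1,4)), 3× left (reaching (1,1)), 2× down (reaching (3,1)), right to (3,2), up to (2,2), right to (2,3) — 11 moves in all.
Check: all 12 open cells covered.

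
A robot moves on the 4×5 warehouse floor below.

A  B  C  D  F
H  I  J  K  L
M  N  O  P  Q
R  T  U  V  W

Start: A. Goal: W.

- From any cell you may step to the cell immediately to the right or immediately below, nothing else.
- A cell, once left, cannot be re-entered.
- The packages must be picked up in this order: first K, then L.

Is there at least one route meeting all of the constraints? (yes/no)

One route that works: A → H → I → J → K → L → Q → W.

yes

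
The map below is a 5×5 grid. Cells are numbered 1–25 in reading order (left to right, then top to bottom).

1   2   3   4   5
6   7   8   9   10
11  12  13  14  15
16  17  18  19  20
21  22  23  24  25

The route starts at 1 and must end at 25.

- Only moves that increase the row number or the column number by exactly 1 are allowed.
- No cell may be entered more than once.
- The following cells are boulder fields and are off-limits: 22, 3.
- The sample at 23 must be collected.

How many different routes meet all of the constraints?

9

A right/down-only route from 1 to 25 makes exactly 4 down-moves and 4 right-moves in some order.
With no other constraints that would be C(8,4) = 70 routes.
Split at 23 and multiply the segment counts (each segment already excludes blocked cells): 1→23: 9; 23→25: 1; product = 9.
That gives 9 routes.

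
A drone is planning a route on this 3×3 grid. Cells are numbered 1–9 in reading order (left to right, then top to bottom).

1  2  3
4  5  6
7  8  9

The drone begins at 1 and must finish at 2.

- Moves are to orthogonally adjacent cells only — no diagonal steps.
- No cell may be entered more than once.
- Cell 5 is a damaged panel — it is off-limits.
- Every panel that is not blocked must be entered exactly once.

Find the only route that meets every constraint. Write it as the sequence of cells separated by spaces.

Need to visit all 8 open cells exactly once, starting at 1 and ending at 2.
Cell 3 has only two open neighbours (6 and 2), so the path must pass straight through it: one of those is the cell it's entered from and the other is where it exits.
Route from 1: 2× down (reaching 7), 2× right (reaching 9), 2× up (reaching 3), left to 2 — 7 moves in all.
Check: all 8 open cells covered.

1 4 7 8 9 6 3 2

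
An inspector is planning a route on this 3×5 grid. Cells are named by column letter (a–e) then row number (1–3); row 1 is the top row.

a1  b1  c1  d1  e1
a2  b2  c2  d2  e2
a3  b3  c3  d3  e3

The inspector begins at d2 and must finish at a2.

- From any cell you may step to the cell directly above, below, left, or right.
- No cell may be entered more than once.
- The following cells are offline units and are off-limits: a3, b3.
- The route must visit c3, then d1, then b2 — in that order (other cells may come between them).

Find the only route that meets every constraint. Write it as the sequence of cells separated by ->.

d2 -> c2 -> c3 -> d3 -> e3 -> e2 -> e1 -> d1 -> c1 -> b1 -> b2 -> a2

The waypoints must appear in the order c3, d1, b2, with no cell reused.
Route from d2: left 1 to c2, down 1 to c3, right 2 to e3, up 2 to e1, left 3 to b1, down 1 to b2, left 1 to a2 — 11 moves in all.
Check: order respected (c3 at step 2, d1 at step 7, b2 at step 10).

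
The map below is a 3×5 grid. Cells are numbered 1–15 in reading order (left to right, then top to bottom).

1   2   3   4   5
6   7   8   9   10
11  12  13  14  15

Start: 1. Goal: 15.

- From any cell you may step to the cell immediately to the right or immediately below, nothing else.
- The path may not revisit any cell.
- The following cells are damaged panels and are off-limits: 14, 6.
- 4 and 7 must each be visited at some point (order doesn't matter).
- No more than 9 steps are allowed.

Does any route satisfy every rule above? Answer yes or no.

7 is below but to the left of 4: going 4 → 7 would need a leftward move and 7 → 4 an upward move, so no right/down-only route can visit both required cells.

no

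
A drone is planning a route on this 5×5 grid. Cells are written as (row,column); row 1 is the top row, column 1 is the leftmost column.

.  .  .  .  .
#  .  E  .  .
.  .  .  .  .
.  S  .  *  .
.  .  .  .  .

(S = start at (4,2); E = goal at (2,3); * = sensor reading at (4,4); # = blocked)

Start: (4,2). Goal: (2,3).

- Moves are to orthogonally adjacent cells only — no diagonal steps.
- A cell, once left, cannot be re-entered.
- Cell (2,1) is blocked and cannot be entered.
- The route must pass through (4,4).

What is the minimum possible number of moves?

5

Any route passes through (4,4) somewhere between (4,2) and (2,3). Summing Manhattan distances along the two legs ((4,2) → (4,4) → (2,3)) gives a lower bound of 2 + 3 = 5 moves.
A route of 5 moves achieves this: (4,2) → (4,3) → (4,4) → (3,4) → (2,4) → (2,3).
Since 5 matches the lower bound, it is optimal.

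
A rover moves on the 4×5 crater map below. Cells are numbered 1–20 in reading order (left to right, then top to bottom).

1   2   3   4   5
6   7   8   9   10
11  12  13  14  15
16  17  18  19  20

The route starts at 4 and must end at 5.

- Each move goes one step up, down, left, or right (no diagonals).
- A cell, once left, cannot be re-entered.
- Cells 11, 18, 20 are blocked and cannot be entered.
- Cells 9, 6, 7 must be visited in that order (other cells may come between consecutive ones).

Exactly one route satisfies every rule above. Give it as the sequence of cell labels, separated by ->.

4 -> 9 -> 8 -> 3 -> 2 -> 1 -> 6 -> 7 -> 12 -> 13 -> 14 -> 15 -> 10 -> 5

The waypoints must appear in the order 9, 6, 7, with no cell reused.
Route from 4: down 1 to 9, left 1 to 8, up 1 to 3, left 2 to 1, down 1 to 6, right 1 to 7, down 1 to 12, right 3 to 15, up 2 to 5 — 13 moves in all.
Check: order respected (9 at step 1, 6 at step 6, 7 at step 7).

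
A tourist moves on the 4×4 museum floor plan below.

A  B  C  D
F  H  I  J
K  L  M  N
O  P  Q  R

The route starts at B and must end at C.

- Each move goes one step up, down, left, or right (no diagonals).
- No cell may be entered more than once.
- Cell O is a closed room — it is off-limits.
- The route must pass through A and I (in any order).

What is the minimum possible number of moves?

5

Any route passes through A and I in some order between B and C. Summing Manhattan distances along each leg and taking the cheapest ordering (B → A → I → C) gives a lower bound of 1 + 3 + 1 = 5 moves.
A route of 5 moves achieves this: B → A → F → H → I → C.
Since 5 matches the lower bound, it is optimal.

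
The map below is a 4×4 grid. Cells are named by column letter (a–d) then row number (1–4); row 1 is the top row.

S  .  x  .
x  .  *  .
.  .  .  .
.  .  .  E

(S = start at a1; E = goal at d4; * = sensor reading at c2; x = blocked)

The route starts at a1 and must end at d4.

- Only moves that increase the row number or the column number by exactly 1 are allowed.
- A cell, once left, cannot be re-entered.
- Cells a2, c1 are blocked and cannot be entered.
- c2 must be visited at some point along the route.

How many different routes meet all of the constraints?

A right/down-only route from a1 to d4 makes exactly 3 down-moves and 3 right-moves in some order.
With no other constraints that would be C(6,3) = 20 routes.
Split at c2 and multiply the segment counts (each segment already excludes blocked cells): a1→c2: 1; c2→d4: 3; product = 3.
That gives 3 routes.

3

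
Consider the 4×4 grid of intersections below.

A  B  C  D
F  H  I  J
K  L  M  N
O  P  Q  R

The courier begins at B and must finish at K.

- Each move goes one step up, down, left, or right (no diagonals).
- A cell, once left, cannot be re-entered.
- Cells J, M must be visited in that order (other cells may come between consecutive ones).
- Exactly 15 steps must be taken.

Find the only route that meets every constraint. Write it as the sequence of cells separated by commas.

The waypoints must appear in the order J, M, with no cell reused.
Route from B: left to A, down to F, 2× right (reaching I), up to C, right to D, 3× down (reaching R), left to Q, up to M, left to L, down to P, left to O, up to K — 15 moves in all.
Check: order respected (J at step 7, M at step 11); 15 moves as required.

B, A, F, H, I, C, D, J, N, R, Q, M, L, P, O, K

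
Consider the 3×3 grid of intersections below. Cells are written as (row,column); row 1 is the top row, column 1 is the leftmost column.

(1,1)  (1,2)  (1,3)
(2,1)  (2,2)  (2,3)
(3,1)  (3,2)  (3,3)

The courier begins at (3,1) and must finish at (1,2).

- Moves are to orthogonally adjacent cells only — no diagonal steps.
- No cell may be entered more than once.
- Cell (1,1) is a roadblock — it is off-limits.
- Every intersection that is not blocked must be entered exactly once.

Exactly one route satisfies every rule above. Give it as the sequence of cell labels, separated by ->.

Need to visit all 8 open cells exactly once, starting at (3,1) and ending at (1,2).
Cell (1,3) has only two open neighbours ((2,3) and (1,2)), so the path must pass straight through it: one of those is the cell it's entered from and the other is where it exits.
Route from (3,1): up to (2,1), right to (2,2), down to (3,2), right to (3,3), 2× up (reaching (1,3)), left to (1,2) — 7 moves in all.
Check: all 8 open cells covered.

(3,1) -> (2,1) -> (2,2) -> (3,2) -> (3,3) -> (2,3) -> (1,3) -> (1,2)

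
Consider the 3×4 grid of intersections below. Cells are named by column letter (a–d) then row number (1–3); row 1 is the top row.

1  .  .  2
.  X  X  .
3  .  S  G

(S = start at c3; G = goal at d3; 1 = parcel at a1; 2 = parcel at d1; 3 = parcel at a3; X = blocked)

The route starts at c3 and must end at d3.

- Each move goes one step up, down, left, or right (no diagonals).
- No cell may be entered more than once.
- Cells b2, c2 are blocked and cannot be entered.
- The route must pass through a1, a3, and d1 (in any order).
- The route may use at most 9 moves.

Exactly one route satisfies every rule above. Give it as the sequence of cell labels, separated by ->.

Any route must reach a1, a3, and d1 and still end at d3 within 9 moves, so the order of the required stops is forced.
Route from c3: left 2 to a3, up 2 to a1, right 3 to d1, down 2 to d3 — 9 moves in all.
Check: all required cells visited; 9 ≤ 9 moves.

c3 -> b3 -> a3 -> a2 -> a1 -> b1 -> c1 -> d1 -> d2 -> d3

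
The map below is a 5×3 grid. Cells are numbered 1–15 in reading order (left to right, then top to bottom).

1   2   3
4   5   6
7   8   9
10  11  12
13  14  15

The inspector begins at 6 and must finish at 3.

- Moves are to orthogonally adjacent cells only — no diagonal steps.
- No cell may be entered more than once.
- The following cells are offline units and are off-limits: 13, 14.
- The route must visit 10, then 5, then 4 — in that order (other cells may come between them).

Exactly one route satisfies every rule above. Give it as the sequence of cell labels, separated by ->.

The waypoints must appear in the order 10, 5, 4, with no cell reused.
Route from 6: down 2 to 12, left 2 to 10, up 1 to 7, right 1 to 8, up 1 to 5, left 1 to 4, up 1 to 1, right 2 to 3 — 11 moves in all.
Check: order respected (10 at step 4, 5 at step 7, 4 at step 8).

6 -> 9 -> 12 -> 11 -> 10 -> 7 -> 8 -> 5 -> 4 -> 1 -> 2 -> 3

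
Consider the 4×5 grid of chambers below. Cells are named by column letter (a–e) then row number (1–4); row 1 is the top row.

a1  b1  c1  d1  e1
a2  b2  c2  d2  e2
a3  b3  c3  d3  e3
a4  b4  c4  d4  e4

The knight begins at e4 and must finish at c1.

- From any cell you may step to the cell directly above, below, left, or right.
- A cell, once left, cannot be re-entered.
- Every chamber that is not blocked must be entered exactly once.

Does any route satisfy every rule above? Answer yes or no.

One route that works: e4 → e3 → e2 → e1 → d1 → d2 → d3 → d4 → c4 → c3 → c2 → b2 → b3 → b4 → a4 → a3 → a2 → a1 → b1 → c1.

yes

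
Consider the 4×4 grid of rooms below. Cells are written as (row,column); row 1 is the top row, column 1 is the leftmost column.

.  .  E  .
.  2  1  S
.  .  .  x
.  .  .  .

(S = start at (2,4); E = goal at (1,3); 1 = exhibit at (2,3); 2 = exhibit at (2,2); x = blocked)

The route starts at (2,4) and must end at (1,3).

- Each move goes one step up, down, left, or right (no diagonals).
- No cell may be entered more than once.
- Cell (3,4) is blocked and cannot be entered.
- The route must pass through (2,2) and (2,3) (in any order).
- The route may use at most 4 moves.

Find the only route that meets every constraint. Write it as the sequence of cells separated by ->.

The 4-move cap with required stops at (2,2), (2,3) leaves no slack for detours.
Route from (2,4): left 2 to (2,2), up 1 to (1,2), right 1 to (1,3) — 4 moves in all.
Check: all required cells visited; 4 ≤ 4 moves.

(2,4) -> (2,3) -> (2,2) -> (1,2) -> (1,3)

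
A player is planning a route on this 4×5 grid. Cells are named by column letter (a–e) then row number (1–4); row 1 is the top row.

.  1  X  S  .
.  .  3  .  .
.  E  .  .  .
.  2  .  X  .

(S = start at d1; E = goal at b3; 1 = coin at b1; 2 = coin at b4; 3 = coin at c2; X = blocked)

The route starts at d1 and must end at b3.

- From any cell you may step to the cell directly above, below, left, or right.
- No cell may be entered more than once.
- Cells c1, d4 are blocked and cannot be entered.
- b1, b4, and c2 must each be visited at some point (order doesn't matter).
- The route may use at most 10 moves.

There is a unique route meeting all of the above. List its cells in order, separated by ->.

The 10-move cap with required stops at b1, b4, c2 leaves no slack for detours.
Route from d1: down to d2, 2× left (reaching b2), up to b1, left to a1, 3× down (reaching a4), right to b4, up to b3 — 10 moves in all.
Check: all required cells visited; 10 ≤ 10 moves.

d1 -> d2 -> c2 -> b2 -> b1 -> a1 -> a2 -> a3 -> a4 -> b4 -> b3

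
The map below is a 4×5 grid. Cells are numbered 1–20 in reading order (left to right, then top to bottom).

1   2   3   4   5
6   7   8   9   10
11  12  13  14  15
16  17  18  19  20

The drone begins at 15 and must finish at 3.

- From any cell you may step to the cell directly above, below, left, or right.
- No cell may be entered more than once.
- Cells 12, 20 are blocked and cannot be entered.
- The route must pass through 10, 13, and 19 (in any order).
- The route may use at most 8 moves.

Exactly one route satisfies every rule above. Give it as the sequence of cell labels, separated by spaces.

The 8-move cap with required stops at 10, 13, 19 leaves no slack for detours.
Route from 15: up 1 to 10, left 1 to 9, down 2 to 19, left 1 to 18, up 3 to 3 — 8 moves in all.
Check: all required cells visited; 8 ≤ 8 moves.

15 10 9 14 19 18 13 8 3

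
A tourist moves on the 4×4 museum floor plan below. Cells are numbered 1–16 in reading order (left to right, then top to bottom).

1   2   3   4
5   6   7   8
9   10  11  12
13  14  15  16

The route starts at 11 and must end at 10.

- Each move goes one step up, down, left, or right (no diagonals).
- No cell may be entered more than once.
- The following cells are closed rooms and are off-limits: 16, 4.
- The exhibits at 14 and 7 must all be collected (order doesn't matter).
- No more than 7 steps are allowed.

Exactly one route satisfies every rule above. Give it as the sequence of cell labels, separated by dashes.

The budget equals the shortest possible length, so every move has to be on a shortest route through the required cells.
Route from 11: up to 7, 2× left (reaching 5), 2× down (reaching 13), right to 14, up to 10 — 7 moves in all.
Check: all required cells visited; 7 ≤ 7 moves.

11 - 7 - 6 - 5 - 9 - 13 - 14 - 10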